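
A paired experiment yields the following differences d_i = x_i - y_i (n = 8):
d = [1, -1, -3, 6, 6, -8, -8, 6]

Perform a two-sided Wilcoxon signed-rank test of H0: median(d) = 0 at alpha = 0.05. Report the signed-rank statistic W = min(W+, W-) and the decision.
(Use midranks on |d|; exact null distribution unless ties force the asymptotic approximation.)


Step 1: Drop any zero differences (none here) and take |d_i|.
|d| = [1, 1, 3, 6, 6, 8, 8, 6]
Step 2: Midrank |d_i| (ties get averaged ranks).
ranks: |1|->1.5, |1|->1.5, |3|->3, |6|->5, |6|->5, |8|->7.5, |8|->7.5, |6|->5
Step 3: Attach original signs; sum ranks with positive sign and with negative sign.
W+ = 1.5 + 5 + 5 + 5 = 16.5
W- = 1.5 + 3 + 7.5 + 7.5 = 19.5
(Check: W+ + W- = 36 should equal n(n+1)/2 = 36.)
Step 4: Test statistic W = min(W+, W-) = 16.5.
Step 5: Ties in |d|, so use the tie-corrected normal approximation.
        E[W] = n(n+1)/4 = 8*9/4 = 18.
        Tie groups: |d|=1 (t=2), |d|=6 (t=3), |d|=8 (t=2); sum(t^3 - t) = 36.
        Var[W] = n(n+1)(2n+1)/24 - sum(t^3-t)/48 = 1224/24 - 36/48 = 50.25.
        z = (W - E[W]) / sqrt(Var[W]) = (16.5 - 18) / 7.0887 = -0.2116.
        Two-sided p = 2*Phi(z) = 0.832416.
Step 6: alpha = 0.05. fail to reject H0.

W+ = 16.5, W- = 19.5, W = min = 16.5, p = 0.832416, fail to reject H0.


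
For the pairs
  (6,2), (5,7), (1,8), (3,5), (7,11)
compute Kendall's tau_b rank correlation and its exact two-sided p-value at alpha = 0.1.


Step 1: Enumerate the 10 unordered pairs (i,j) with i<j and classify each by sign(x_j-x_i) * sign(y_j-y_i).
  (1,2):dx=-1,dy=+5->D; (1,3):dx=-5,dy=+6->D; (1,4):dx=-3,dy=+3->D; (1,5):dx=+1,dy=+9->C
  (2,3):dx=-4,dy=+1->D; (2,4):dx=-2,dy=-2->C; (2,5):dx=+2,dy=+4->C; (3,4):dx=+2,dy=-3->D
  (3,5):dx=+6,dy=+3->C; (4,5):dx=+4,dy=+6->C
Step 2: C = 5, D = 5, total pairs = 10.
Step 3: tau = (C - D)/(n(n-1)/2) = (5 - 5)/10 = 0.000000.
Step 4: Exact two-sided p-value (enumerate n! = 120 permutations of y under H0): p = 1.000000.
Step 5: alpha = 0.1. fail to reject H0.

tau_b = 0.0000 (C=5, D=5), p = 1.000000, fail to reject H0.


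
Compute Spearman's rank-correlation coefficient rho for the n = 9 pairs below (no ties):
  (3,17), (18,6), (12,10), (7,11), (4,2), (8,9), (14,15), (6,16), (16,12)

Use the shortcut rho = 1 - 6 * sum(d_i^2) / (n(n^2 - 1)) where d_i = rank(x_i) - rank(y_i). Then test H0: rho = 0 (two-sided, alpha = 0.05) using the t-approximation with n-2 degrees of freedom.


Step 1: Rank x and y separately (midranks; no ties here).
rank(x): 3->1, 18->9, 12->6, 7->4, 4->2, 8->5, 14->7, 6->3, 16->8
rank(y): 17->9, 6->2, 10->4, 11->5, 2->1, 9->3, 15->7, 16->8, 12->6
Step 2: d_i = R_x(i) - R_y(i); compute d_i^2.
  (1-9)^2=64, (9-2)^2=49, (6-4)^2=4, (4-5)^2=1, (2-1)^2=1, (5-3)^2=4, (7-7)^2=0, (3-8)^2=25, (8-6)^2=4
sum(d^2) = 152.
Step 3: rho = 1 - 6*152 / (9*(9^2 - 1)) = 1 - 912/720 = -0.266667.
Step 4: Under H0, t = rho * sqrt((n-2)/(1-rho^2)) = -0.7320 ~ t(7).
Step 5: Two-sided p-value from the t-distribution with 7 df = 0.487922.
Step 6: alpha = 0.05. fail to reject H0.

rho = -0.2667, p = 0.487922, fail to reject H0 at alpha = 0.05.


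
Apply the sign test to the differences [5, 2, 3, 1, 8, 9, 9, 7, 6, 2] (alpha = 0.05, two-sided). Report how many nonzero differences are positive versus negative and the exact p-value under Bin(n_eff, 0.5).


Step 1: Discard zero differences. Original n = 10; n_eff = number of nonzero differences = 10.
Nonzero differences (with sign): +5, +2, +3, +1, +8, +9, +9, +7, +6, +2
Step 2: Count signs: positive = 10, negative = 0.
Step 3: Under H0: P(positive) = 0.5, so the number of positives S ~ Bin(10, 0.5).
Step 4: Two-sided exact p-value = sum of Bin(10,0.5) probabilities at or below the observed probability = 0.001953.
Step 5: alpha = 0.05. reject H0.

n_eff = 10, pos = 10, neg = 0, p = 0.001953, reject H0.


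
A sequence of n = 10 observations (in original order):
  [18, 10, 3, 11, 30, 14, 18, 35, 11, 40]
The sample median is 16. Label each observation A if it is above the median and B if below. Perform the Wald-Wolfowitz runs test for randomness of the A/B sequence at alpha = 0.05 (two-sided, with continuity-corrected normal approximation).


Step 1: Compute median = 16; label A = above, B = below.
Labels in order: ABBBABAABA  (n_A = 5, n_B = 5)
Step 2: Count runs R = 7.
Step 3: Under H0 (random ordering), E[R] = 2*n_A*n_B/(n_A+n_B) + 1 = 2*5*5/10 + 1 = 6.0000.
        Var[R] = 2*n_A*n_B*(2*n_A*n_B - n_A - n_B) / ((n_A+n_B)^2 * (n_A+n_B-1)) = 2000/900 = 2.2222.
        SD[R] = 1.4907.
Step 4: Continuity-corrected z = (R - 0.5 - E[R]) / SD[R] = (7 - 0.5 - 6.0000) / 1.4907 = 0.3354.
Step 5: Two-sided p-value via normal approximation = 2*(1 - Phi(|z|)) = 0.737316.
Step 6: alpha = 0.05. fail to reject H0.

R = 7, z = 0.3354, p = 0.737316, fail to reject H0.


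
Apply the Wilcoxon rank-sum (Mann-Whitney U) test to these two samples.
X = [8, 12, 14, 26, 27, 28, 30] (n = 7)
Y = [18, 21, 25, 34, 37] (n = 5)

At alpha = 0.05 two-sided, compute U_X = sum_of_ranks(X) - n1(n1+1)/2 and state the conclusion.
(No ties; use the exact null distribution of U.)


Step 1: Combine and sort all 12 observations; assign midranks.
sorted (value, group): (8,X), (12,X), (14,X), (18,Y), (21,Y), (25,Y), (26,X), (27,X), (28,X), (30,X), (34,Y), (37,Y)
ranks: 8->1, 12->2, 14->3, 18->4, 21->5, 25->6, 26->7, 27->8, 28->9, 30->10, 34->11, 37->12
Step 2: Rank sum for X: R1 = 1 + 2 + 3 + 7 + 8 + 9 + 10 = 40.
Step 3: U_X = R1 - n1(n1+1)/2 = 40 - 7*8/2 = 40 - 28 = 12.
       U_Y = n1*n2 - U_X = 35 - 12 = 23.
Step 4: No ties, so the exact null distribution of U (based on enumerating the C(12,7) = 792 equally likely rank assignments) gives the two-sided p-value.
Step 5: p-value = 0.431818; compare to alpha = 0.05. fail to reject H0.

U_X = 12, p = 0.431818, fail to reject H0 at alpha = 0.05.


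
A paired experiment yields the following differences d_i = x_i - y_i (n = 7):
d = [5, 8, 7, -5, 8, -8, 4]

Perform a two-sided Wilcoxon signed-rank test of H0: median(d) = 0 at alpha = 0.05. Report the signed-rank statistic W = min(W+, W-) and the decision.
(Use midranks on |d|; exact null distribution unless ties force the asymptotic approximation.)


Step 1: Drop any zero differences (none here) and take |d_i|.
|d| = [5, 8, 7, 5, 8, 8, 4]
Step 2: Midrank |d_i| (ties get averaged ranks).
ranks: |5|->2.5, |8|->6, |7|->4, |5|->2.5, |8|->6, |8|->6, |4|->1
Step 3: Attach original signs; sum ranks with positive sign and with negative sign.
W+ = 2.5 + 6 + 4 + 6 + 1 = 19.5
W- = 2.5 + 6 = 8.5
(Check: W+ + W- = 28 should equal n(n+1)/2 = 28.)
Step 4: Test statistic W = min(W+, W-) = 8.5.
Step 5: Ties in |d|, so use the tie-corrected normal approximation.
        E[W] = n(n+1)/4 = 7*8/4 = 14.
        Tie groups: |d|=5 (t=2), |d|=8 (t=3); sum(t^3 - t) = 30.
        Var[W] = n(n+1)(2n+1)/24 - sum(t^3-t)/48 = 840/24 - 30/48 = 34.375.
        z = (W - E[W]) / sqrt(Var[W]) = (8.5 - 14) / 5.8630 = -0.9381.
        Two-sided p = 2*Phi(z) = 0.348202.
Step 6: alpha = 0.05. fail to reject H0.

W+ = 19.5, W- = 8.5, W = min = 8.5, p = 0.348202, fail to reject H0.


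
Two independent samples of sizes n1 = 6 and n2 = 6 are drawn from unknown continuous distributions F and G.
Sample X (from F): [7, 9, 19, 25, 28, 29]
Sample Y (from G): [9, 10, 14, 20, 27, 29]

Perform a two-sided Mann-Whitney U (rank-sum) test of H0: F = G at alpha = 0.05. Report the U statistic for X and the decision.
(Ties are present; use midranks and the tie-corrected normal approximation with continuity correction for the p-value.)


Step 1: Combine and sort all 12 observations; assign midranks.
sorted (value, group): (7,X), (9,X), (9,Y), (10,Y), (14,Y), (19,X), (20,Y), (25,X), (27,Y), (28,X), (29,X), (29,Y)
ranks: 7->1, 9->2.5, 9->2.5, 10->4, 14->5, 19->6, 20->7, 25->8, 27->9, 28->10, 29->11.5, 29->11.5
Step 2: Rank sum for X: R1 = 1 + 2.5 + 6 + 8 + 10 + 11.5 = 39.
Step 3: U_X = R1 - n1(n1+1)/2 = 39 - 6*7/2 = 39 - 21 = 18.
       U_Y = n1*n2 - U_X = 36 - 18 = 18.
Step 4: Ties are present, so use the tie-corrected normal approximation (with continuity correction) for the p-value.
Step 5: p-value = 1.000000; compare to alpha = 0.05. fail to reject H0.

U_X = 18, p = 1.000000, fail to reject H0 at alpha = 0.05.


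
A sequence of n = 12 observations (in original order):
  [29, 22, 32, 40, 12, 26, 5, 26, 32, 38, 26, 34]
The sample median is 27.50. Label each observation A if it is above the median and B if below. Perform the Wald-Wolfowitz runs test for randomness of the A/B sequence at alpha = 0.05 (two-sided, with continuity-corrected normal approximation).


Step 1: Compute median = 27.50; label A = above, B = below.
Labels in order: ABAABBBBAABA  (n_A = 6, n_B = 6)
Step 2: Count runs R = 7.
Step 3: Under H0 (random ordering), E[R] = 2*n_A*n_B/(n_A+n_B) + 1 = 2*6*6/12 + 1 = 7.0000.
        Var[R] = 2*n_A*n_B*(2*n_A*n_B - n_A - n_B) / ((n_A+n_B)^2 * (n_A+n_B-1)) = 4320/1584 = 2.7273.
        SD[R] = 1.6514.
Step 4: R = E[R], so z = 0 with no continuity correction.
Step 5: Two-sided p-value via normal approximation = 2*(1 - Phi(|z|)) = 1.000000.
Step 6: alpha = 0.05. fail to reject H0.

R = 7, z = 0.0000, p = 1.000000, fail to reject H0.


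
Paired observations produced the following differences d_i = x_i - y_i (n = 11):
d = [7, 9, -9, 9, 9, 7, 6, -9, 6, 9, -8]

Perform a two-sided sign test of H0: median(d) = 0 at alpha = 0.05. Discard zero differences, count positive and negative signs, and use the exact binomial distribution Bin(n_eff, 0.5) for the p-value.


Step 1: Discard zero differences. Original n = 11; n_eff = number of nonzero differences = 11.
Nonzero differences (with sign): +7, +9, -9, +9, +9, +7, +6, -9, +6, +9, -8
Step 2: Count signs: positive = 8, negative = 3.
Step 3: Under H0: P(positive) = 0.5, so the number of positives S ~ Bin(11, 0.5).
Step 4: Two-sided exact p-value = sum of Bin(11,0.5) probabilities at or below the observed probability = 0.226562.
Step 5: alpha = 0.05. fail to reject H0.

n_eff = 11, pos = 8, neg = 3, p = 0.226562, fail to reject H0.


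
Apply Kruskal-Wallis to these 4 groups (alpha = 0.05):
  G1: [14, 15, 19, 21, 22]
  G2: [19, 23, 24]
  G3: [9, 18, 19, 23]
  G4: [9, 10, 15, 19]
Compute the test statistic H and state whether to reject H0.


Step 1: Combine all N = 16 observations and assign midranks.
sorted (value, group, rank): (9,G3,1.5), (9,G4,1.5), (10,G4,3), (14,G1,4), (15,G1,5.5), (15,G4,5.5), (18,G3,7), (19,G1,9.5), (19,G2,9.5), (19,G3,9.5), (19,G4,9.5), (21,G1,12), (22,G1,13), (23,G2,14.5), (23,G3,14.5), (24,G2,16)
Step 2: Sum ranks within each group.
R_1 = 44 (n_1 = 5)
R_2 = 40 (n_2 = 3)
R_3 = 32.5 (n_3 = 4)
R_4 = 19.5 (n_4 = 4)
Step 3: H = 12/(N(N+1)) * sum(R_i^2/n_i) - 3(N+1)
     = 12/(16*17) * (44^2/5 + 40^2/3 + 32.5^2/4 + 19.5^2/4) - 3*17
     = 0.044118 * 1279.66 - 51
     = 5.455515.
Step 4: Ties present; correction factor C = 1 - 78/(16^3 - 16) = 0.980882. Corrected H = 5.455515 / 0.980882 = 5.561844.
Step 5: Under H0, H ~ chi^2(3); p-value = 0.134986.
Step 6: alpha = 0.05. fail to reject H0.

H = 5.5618, df = 3, p = 0.134986, fail to reject H0.


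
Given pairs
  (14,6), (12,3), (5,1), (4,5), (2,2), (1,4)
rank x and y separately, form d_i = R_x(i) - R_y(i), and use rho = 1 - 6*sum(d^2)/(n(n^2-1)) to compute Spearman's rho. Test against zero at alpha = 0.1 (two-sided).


Step 1: Rank x and y separately (midranks; no ties here).
rank(x): 14->6, 12->5, 5->4, 4->3, 2->2, 1->1
rank(y): 6->6, 3->3, 1->1, 5->5, 2->2, 4->4
Step 2: d_i = R_x(i) - R_y(i); compute d_i^2.
  (6-6)^2=0, (5-3)^2=4, (4-1)^2=9, (3-5)^2=4, (2-2)^2=0, (1-4)^2=9
sum(d^2) = 26.
Step 3: rho = 1 - 6*26 / (6*(6^2 - 1)) = 1 - 156/210 = 0.257143.
Step 4: Under H0, t = rho * sqrt((n-2)/(1-rho^2)) = 0.5322 ~ t(4).
Step 5: Two-sided p-value from the t-distribution with 4 df = 0.622787.
Step 6: alpha = 0.1. fail to reject H0.

rho = 0.2571, p = 0.622787, fail to reject H0 at alpha = 0.1.


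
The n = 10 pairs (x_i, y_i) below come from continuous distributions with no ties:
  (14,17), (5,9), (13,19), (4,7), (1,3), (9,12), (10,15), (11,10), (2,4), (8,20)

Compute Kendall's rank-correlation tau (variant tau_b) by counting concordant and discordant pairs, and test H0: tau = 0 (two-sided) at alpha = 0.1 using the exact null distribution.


Step 1: Enumerate the 45 unordered pairs (i,j) with i<j and classify each by sign(x_j-x_i) * sign(y_j-y_i).
  (1,2):dx=-9,dy=-8->C; (1,3):dx=-1,dy=+2->D; (1,4):dx=-10,dy=-10->C; (1,5):dx=-13,dy=-14->C
  (1,6):dx=-5,dy=-5->C; (1,7):dx=-4,dy=-2->C; (1,8):dx=-3,dy=-7->C; (1,9):dx=-12,dy=-13->C
  (1,10):dx=-6,dy=+3->D; (2,3):dx=+8,dy=+10->C; (2,4):dx=-1,dy=-2->C; (2,5):dx=-4,dy=-6->C
  (2,6):dx=+4,dy=+3->C; (2,7):dx=+5,dy=+6->C; (2,8):dx=+6,dy=+1->C; (2,9):dx=-3,dy=-5->C
  (2,10):dx=+3,dy=+11->C; (3,4):dx=-9,dy=-12->C; (3,5):dx=-12,dy=-16->C; (3,6):dx=-4,dy=-7->C
  (3,7):dx=-3,dy=-4->C; (3,8):dx=-2,dy=-9->C; (3,9):dx=-11,dy=-15->C; (3,10):dx=-5,dy=+1->D
  (4,5):dx=-3,dy=-4->C; (4,6):dx=+5,dy=+5->C; (4,7):dx=+6,dy=+8->C; (4,8):dx=+7,dy=+3->C
  (4,9):dx=-2,dy=-3->C; (4,10):dx=+4,dy=+13->C; (5,6):dx=+8,dy=+9->C; (5,7):dx=+9,dy=+12->C
  (5,8):dx=+10,dy=+7->C; (5,9):dx=+1,dy=+1->C; (5,10):dx=+7,dy=+17->C; (6,7):dx=+1,dy=+3->C
  (6,8):dx=+2,dy=-2->D; (6,9):dx=-7,dy=-8->C; (6,10):dx=-1,dy=+8->D; (7,8):dx=+1,dy=-5->D
  (7,9):dx=-8,dy=-11->C; (7,10):dx=-2,dy=+5->D; (8,9):dx=-9,dy=-6->C; (8,10):dx=-3,dy=+10->D
  (9,10):dx=+6,dy=+16->C
Step 2: C = 37, D = 8, total pairs = 45.
Step 3: tau = (C - D)/(n(n-1)/2) = (37 - 8)/45 = 0.644444.
Step 4: Exact two-sided p-value (enumerate n! = 3628800 permutations of y under H0): p = 0.009148.
Step 5: alpha = 0.1. reject H0.

tau_b = 0.6444 (C=37, D=8), p = 0.009148, reject H0.


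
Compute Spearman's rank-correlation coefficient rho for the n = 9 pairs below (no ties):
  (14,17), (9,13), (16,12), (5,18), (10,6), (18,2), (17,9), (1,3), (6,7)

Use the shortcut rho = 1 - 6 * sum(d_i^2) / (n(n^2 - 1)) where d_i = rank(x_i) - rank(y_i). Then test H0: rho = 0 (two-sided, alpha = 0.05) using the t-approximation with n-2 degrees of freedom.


Step 1: Rank x and y separately (midranks; no ties here).
rank(x): 14->6, 9->4, 16->7, 5->2, 10->5, 18->9, 17->8, 1->1, 6->3
rank(y): 17->8, 13->7, 12->6, 18->9, 6->3, 2->1, 9->5, 3->2, 7->4
Step 2: d_i = R_x(i) - R_y(i); compute d_i^2.
  (6-8)^2=4, (4-7)^2=9, (7-6)^2=1, (2-9)^2=49, (5-3)^2=4, (9-1)^2=64, (8-5)^2=9, (1-2)^2=1, (3-4)^2=1
sum(d^2) = 142.
Step 3: rho = 1 - 6*142 / (9*(9^2 - 1)) = 1 - 852/720 = -0.183333.
Step 4: Under H0, t = rho * sqrt((n-2)/(1-rho^2)) = -0.4934 ~ t(7).
Step 5: Two-sided p-value from the t-distribution with 7 df = 0.636820.
Step 6: alpha = 0.05. fail to reject H0.

rho = -0.1833, p = 0.636820, fail to reject H0 at alpha = 0.05.


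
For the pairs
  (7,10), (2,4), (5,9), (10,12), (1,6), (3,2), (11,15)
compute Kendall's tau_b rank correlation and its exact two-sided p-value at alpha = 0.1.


Step 1: Enumerate the 21 unordered pairs (i,j) with i<j and classify each by sign(x_j-x_i) * sign(y_j-y_i).
  (1,2):dx=-5,dy=-6->C; (1,3):dx=-2,dy=-1->C; (1,4):dx=+3,dy=+2->C; (1,5):dx=-6,dy=-4->C
  (1,6):dx=-4,dy=-8->C; (1,7):dx=+4,dy=+5->C; (2,3):dx=+3,dy=+5->C; (2,4):dx=+8,dy=+8->C
  (2,5):dx=-1,dy=+2->D; (2,6):dx=+1,dy=-2->D; (2,7):dx=+9,dy=+11->C; (3,4):dx=+5,dy=+3->C
  (3,5):dx=-4,dy=-3->C; (3,6):dx=-2,dy=-7->C; (3,7):dx=+6,dy=+6->C; (4,5):dx=-9,dy=-6->C
  (4,6):dx=-7,dy=-10->C; (4,7):dx=+1,dy=+3->C; (5,6):dx=+2,dy=-4->D; (5,7):dx=+10,dy=+9->C
  (6,7):dx=+8,dy=+13->C
Step 2: C = 18, D = 3, total pairs = 21.
Step 3: tau = (C - D)/(n(n-1)/2) = (18 - 3)/21 = 0.714286.
Step 4: Exact two-sided p-value (enumerate n! = 5040 permutations of y under H0): p = 0.030159.
Step 5: alpha = 0.1. reject H0.

tau_b = 0.7143 (C=18, D=3), p = 0.030159, reject H0.


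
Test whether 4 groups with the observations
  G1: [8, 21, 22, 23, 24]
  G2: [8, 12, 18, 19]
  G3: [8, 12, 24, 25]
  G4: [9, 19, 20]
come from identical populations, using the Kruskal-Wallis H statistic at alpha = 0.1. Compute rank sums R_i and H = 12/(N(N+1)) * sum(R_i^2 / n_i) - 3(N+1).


Step 1: Combine all N = 16 observations and assign midranks.
sorted (value, group, rank): (8,G1,2), (8,G2,2), (8,G3,2), (9,G4,4), (12,G2,5.5), (12,G3,5.5), (18,G2,7), (19,G2,8.5), (19,G4,8.5), (20,G4,10), (21,G1,11), (22,G1,12), (23,G1,13), (24,G1,14.5), (24,G3,14.5), (25,G3,16)
Step 2: Sum ranks within each group.
R_1 = 52.5 (n_1 = 5)
R_2 = 23 (n_2 = 4)
R_3 = 38 (n_3 = 4)
R_4 = 22.5 (n_4 = 3)
Step 3: H = 12/(N(N+1)) * sum(R_i^2/n_i) - 3(N+1)
     = 12/(16*17) * (52.5^2/5 + 23^2/4 + 38^2/4 + 22.5^2/3) - 3*17
     = 0.044118 * 1213.25 - 51
     = 2.525735.
Step 4: Ties present; correction factor C = 1 - 42/(16^3 - 16) = 0.989706. Corrected H = 2.525735 / 0.989706 = 2.552006.
Step 5: Under H0, H ~ chi^2(3); p-value = 0.465966.
Step 6: alpha = 0.1. fail to reject H0.

H = 2.5520, df = 3, p = 0.465966, fail to reject H0.


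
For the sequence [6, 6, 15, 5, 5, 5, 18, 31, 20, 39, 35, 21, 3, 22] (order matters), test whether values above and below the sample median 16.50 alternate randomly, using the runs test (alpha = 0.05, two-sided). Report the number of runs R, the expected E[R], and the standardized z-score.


Step 1: Compute median = 16.50; label A = above, B = below.
Labels in order: BBBBBBAAAAAABA  (n_A = 7, n_B = 7)
Step 2: Count runs R = 4.
Step 3: Under H0 (random ordering), E[R] = 2*n_A*n_B/(n_A+n_B) + 1 = 2*7*7/14 + 1 = 8.0000.
        Var[R] = 2*n_A*n_B*(2*n_A*n_B - n_A - n_B) / ((n_A+n_B)^2 * (n_A+n_B-1)) = 8232/2548 = 3.2308.
        SD[R] = 1.7974.
Step 4: Continuity-corrected z = (R + 0.5 - E[R]) / SD[R] = (4 + 0.5 - 8.0000) / 1.7974 = -1.9472.
Step 5: Two-sided p-value via normal approximation = 2*(1 - Phi(|z|)) = 0.051508.
Step 6: alpha = 0.05. fail to reject H0.

R = 4, z = -1.9472, p = 0.051508, fail to reject H0.


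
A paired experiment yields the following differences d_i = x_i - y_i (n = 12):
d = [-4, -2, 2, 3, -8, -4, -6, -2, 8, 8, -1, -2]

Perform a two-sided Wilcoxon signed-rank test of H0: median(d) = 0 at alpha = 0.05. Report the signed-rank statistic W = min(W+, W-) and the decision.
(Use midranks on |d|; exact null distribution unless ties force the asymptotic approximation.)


Step 1: Drop any zero differences (none here) and take |d_i|.
|d| = [4, 2, 2, 3, 8, 4, 6, 2, 8, 8, 1, 2]
Step 2: Midrank |d_i| (ties get averaged ranks).
ranks: |4|->7.5, |2|->3.5, |2|->3.5, |3|->6, |8|->11, |4|->7.5, |6|->9, |2|->3.5, |8|->11, |8|->11, |1|->1, |2|->3.5
Step 3: Attach original signs; sum ranks with positive sign and with negative sign.
W+ = 3.5 + 6 + 11 + 11 = 31.5
W- = 7.5 + 3.5 + 11 + 7.5 + 9 + 3.5 + 1 + 3.5 = 46.5
(Check: W+ + W- = 78 should equal n(n+1)/2 = 78.)
Step 4: Test statistic W = min(W+, W-) = 31.5.
Step 5: Ties in |d|, so use the tie-corrected normal approximation.
        E[W] = n(n+1)/4 = 12*13/4 = 39.
        Tie groups: |d|=2 (t=4), |d|=4 (t=2), |d|=8 (t=3); sum(t^3 - t) = 90.
        Var[W] = n(n+1)(2n+1)/24 - sum(t^3-t)/48 = 3900/24 - 90/48 = 160.625.
        z = (W - E[W]) / sqrt(Var[W]) = (31.5 - 39) / 12.6738 = -0.5918.
        Two-sided p = 2*Phi(z) = 0.554003.
Step 6: alpha = 0.05. fail to reject H0.

W+ = 31.5, W- = 46.5, W = min = 31.5, p = 0.554003, fail to reject H0.


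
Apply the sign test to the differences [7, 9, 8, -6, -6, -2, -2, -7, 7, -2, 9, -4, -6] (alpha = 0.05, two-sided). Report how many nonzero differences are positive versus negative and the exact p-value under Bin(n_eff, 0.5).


Step 1: Discard zero differences. Original n = 13; n_eff = number of nonzero differences = 13.
Nonzero differences (with sign): +7, +9, +8, -6, -6, -2, -2, -7, +7, -2, +9, -4, -6
Step 2: Count signs: positive = 5, negative = 8.
Step 3: Under H0: P(positive) = 0.5, so the number of positives S ~ Bin(13, 0.5).
Step 4: Two-sided exact p-value = sum of Bin(13,0.5) probabilities at or below the observed probability = 0.581055.
Step 5: alpha = 0.05. fail to reject H0.

n_eff = 13, pos = 5, neg = 8, p = 0.581055, fail to reject H0.


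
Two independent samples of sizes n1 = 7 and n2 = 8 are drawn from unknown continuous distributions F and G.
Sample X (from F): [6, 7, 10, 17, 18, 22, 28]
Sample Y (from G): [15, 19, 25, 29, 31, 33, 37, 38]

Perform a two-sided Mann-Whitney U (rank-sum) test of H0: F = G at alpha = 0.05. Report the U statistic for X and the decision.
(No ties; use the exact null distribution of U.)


Step 1: Combine and sort all 15 observations; assign midranks.
sorted (value, group): (6,X), (7,X), (10,X), (15,Y), (17,X), (18,X), (19,Y), (22,X), (25,Y), (28,X), (29,Y), (31,Y), (33,Y), (37,Y), (38,Y)
ranks: 6->1, 7->2, 10->3, 15->4, 17->5, 18->6, 19->7, 22->8, 25->9, 28->10, 29->11, 31->12, 33->13, 37->14, 38->15
Step 2: Rank sum for X: R1 = 1 + 2 + 3 + 5 + 6 + 8 + 10 = 35.
Step 3: U_X = R1 - n1(n1+1)/2 = 35 - 7*8/2 = 35 - 28 = 7.
       U_Y = n1*n2 - U_X = 56 - 7 = 49.
Step 4: No ties, so the exact null distribution of U (based on enumerating the C(15,7) = 6435 equally likely rank assignments) gives the two-sided p-value.
Step 5: p-value = 0.013986; compare to alpha = 0.05. reject H0.

U_X = 7, p = 0.013986, reject H0 at alpha = 0.05.


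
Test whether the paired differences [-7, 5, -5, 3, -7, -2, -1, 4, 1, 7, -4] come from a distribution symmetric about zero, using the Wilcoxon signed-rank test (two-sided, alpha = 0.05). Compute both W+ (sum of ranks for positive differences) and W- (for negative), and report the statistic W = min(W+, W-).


Step 1: Drop any zero differences (none here) and take |d_i|.
|d| = [7, 5, 5, 3, 7, 2, 1, 4, 1, 7, 4]
Step 2: Midrank |d_i| (ties get averaged ranks).
ranks: |7|->10, |5|->7.5, |5|->7.5, |3|->4, |7|->10, |2|->3, |1|->1.5, |4|->5.5, |1|->1.5, |7|->10, |4|->5.5
Step 3: Attach original signs; sum ranks with positive sign and with negative sign.
W+ = 7.5 + 4 + 5.5 + 1.5 + 10 = 28.5
W- = 10 + 7.5 + 10 + 3 + 1.5 + 5.5 = 37.5
(Check: W+ + W- = 66 should equal n(n+1)/2 = 66.)
Step 4: Test statistic W = min(W+, W-) = 28.5.
Step 5: Ties in |d|, so use the tie-corrected normal approximation.
        E[W] = n(n+1)/4 = 11*12/4 = 33.
        Tie groups: |d|=1 (t=2), |d|=4 (t=2), |d|=5 (t=2), |d|=7 (t=3); sum(t^3 - t) = 42.
        Var[W] = n(n+1)(2n+1)/24 - sum(t^3-t)/48 = 3036/24 - 42/48 = 125.625.
        z = (W - E[W]) / sqrt(Var[W]) = (28.5 - 33) / 11.2083 = -0.4015.
        Two-sided p = 2*Phi(z) = 0.688060.
Step 6: alpha = 0.05. fail to reject H0.

W+ = 28.5, W- = 37.5, W = min = 28.5, p = 0.688060, fail to reject H0.


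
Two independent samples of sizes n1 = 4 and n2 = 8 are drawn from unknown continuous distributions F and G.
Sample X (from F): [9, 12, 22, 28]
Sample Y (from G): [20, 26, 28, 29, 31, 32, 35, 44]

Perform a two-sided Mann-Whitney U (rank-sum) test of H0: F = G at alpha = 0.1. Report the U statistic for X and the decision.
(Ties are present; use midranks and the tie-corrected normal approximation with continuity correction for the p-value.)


Step 1: Combine and sort all 12 observations; assign midranks.
sorted (value, group): (9,X), (12,X), (20,Y), (22,X), (26,Y), (28,X), (28,Y), (29,Y), (31,Y), (32,Y), (35,Y), (44,Y)
ranks: 9->1, 12->2, 20->3, 22->4, 26->5, 28->6.5, 28->6.5, 29->8, 31->9, 32->10, 35->11, 44->12
Step 2: Rank sum for X: R1 = 1 + 2 + 4 + 6.5 = 13.5.
Step 3: U_X = R1 - n1(n1+1)/2 = 13.5 - 4*5/2 = 13.5 - 10 = 3.5.
       U_Y = n1*n2 - U_X = 32 - 3.5 = 28.5.
Step 4: Ties are present, so use the tie-corrected normal approximation (with continuity correction) for the p-value.
Step 5: p-value = 0.041184; compare to alpha = 0.1. reject H0.

U_X = 3.5, p = 0.041184, reject H0 at alpha = 0.1.


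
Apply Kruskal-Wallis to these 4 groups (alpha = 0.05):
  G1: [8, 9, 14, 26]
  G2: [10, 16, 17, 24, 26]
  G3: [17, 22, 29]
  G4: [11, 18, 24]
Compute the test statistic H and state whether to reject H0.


Step 1: Combine all N = 15 observations and assign midranks.
sorted (value, group, rank): (8,G1,1), (9,G1,2), (10,G2,3), (11,G4,4), (14,G1,5), (16,G2,6), (17,G2,7.5), (17,G3,7.5), (18,G4,9), (22,G3,10), (24,G2,11.5), (24,G4,11.5), (26,G1,13.5), (26,G2,13.5), (29,G3,15)
Step 2: Sum ranks within each group.
R_1 = 21.5 (n_1 = 4)
R_2 = 41.5 (n_2 = 5)
R_3 = 32.5 (n_3 = 3)
R_4 = 24.5 (n_4 = 3)
Step 3: H = 12/(N(N+1)) * sum(R_i^2/n_i) - 3(N+1)
     = 12/(15*16) * (21.5^2/4 + 41.5^2/5 + 32.5^2/3 + 24.5^2/3) - 3*16
     = 0.050000 * 1012.18 - 48
     = 2.608958.
Step 4: Ties present; correction factor C = 1 - 18/(15^3 - 15) = 0.994643. Corrected H = 2.608958 / 0.994643 = 2.623010.
Step 5: Under H0, H ~ chi^2(3); p-value = 0.453470.
Step 6: alpha = 0.05. fail to reject H0.

H = 2.6230, df = 3, p = 0.453470, fail to reject H0.


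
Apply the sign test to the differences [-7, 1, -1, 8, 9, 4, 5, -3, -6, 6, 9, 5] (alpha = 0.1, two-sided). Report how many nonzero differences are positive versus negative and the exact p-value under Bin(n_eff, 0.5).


Step 1: Discard zero differences. Original n = 12; n_eff = number of nonzero differences = 12.
Nonzero differences (with sign): -7, +1, -1, +8, +9, +4, +5, -3, -6, +6, +9, +5
Step 2: Count signs: positive = 8, negative = 4.
Step 3: Under H0: P(positive) = 0.5, so the number of positives S ~ Bin(12, 0.5).
Step 4: Two-sided exact p-value = sum of Bin(12,0.5) probabilities at or below the observed probability = 0.387695.
Step 5: alpha = 0.1. fail to reject H0.

n_eff = 12, pos = 8, neg = 4, p = 0.387695, fail to reject H0.


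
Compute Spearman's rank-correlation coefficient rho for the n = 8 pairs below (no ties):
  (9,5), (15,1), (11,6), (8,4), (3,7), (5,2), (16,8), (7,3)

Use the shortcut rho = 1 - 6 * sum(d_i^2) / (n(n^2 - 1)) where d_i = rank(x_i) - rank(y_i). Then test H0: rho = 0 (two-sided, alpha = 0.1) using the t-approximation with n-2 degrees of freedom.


Step 1: Rank x and y separately (midranks; no ties here).
rank(x): 9->5, 15->7, 11->6, 8->4, 3->1, 5->2, 16->8, 7->3
rank(y): 5->5, 1->1, 6->6, 4->4, 7->7, 2->2, 8->8, 3->3
Step 2: d_i = R_x(i) - R_y(i); compute d_i^2.
  (5-5)^2=0, (7-1)^2=36, (6-6)^2=0, (4-4)^2=0, (1-7)^2=36, (2-2)^2=0, (8-8)^2=0, (3-3)^2=0
sum(d^2) = 72.
Step 3: rho = 1 - 6*72 / (8*(8^2 - 1)) = 1 - 432/504 = 0.142857.
Step 4: Under H0, t = rho * sqrt((n-2)/(1-rho^2)) = 0.3536 ~ t(6).
Step 5: Two-sided p-value from the t-distribution with 6 df = 0.735765.
Step 6: alpha = 0.1. fail to reject H0.

rho = 0.1429, p = 0.735765, fail to reject H0 at alpha = 0.1.


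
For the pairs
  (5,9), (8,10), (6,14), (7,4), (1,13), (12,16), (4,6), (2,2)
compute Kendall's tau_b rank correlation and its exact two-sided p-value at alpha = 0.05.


Step 1: Enumerate the 28 unordered pairs (i,j) with i<j and classify each by sign(x_j-x_i) * sign(y_j-y_i).
  (1,2):dx=+3,dy=+1->C; (1,3):dx=+1,dy=+5->C; (1,4):dx=+2,dy=-5->D; (1,5):dx=-4,dy=+4->D
  (1,6):dx=+7,dy=+7->C; (1,7):dx=-1,dy=-3->C; (1,8):dx=-3,dy=-7->C; (2,3):dx=-2,dy=+4->D
  (2,4):dx=-1,dy=-6->C; (2,5):dx=-7,dy=+3->D; (2,6):dx=+4,dy=+6->C; (2,7):dx=-4,dy=-4->C
  (2,8):dx=-6,dy=-8->C; (3,4):dx=+1,dy=-10->D; (3,5):dx=-5,dy=-1->C; (3,6):dx=+6,dy=+2->C
  (3,7):dx=-2,dy=-8->C; (3,8):dx=-4,dy=-12->C; (4,5):dx=-6,dy=+9->D; (4,6):dx=+5,dy=+12->C
  (4,7):dx=-3,dy=+2->D; (4,8):dx=-5,dy=-2->C; (5,6):dx=+11,dy=+3->C; (5,7):dx=+3,dy=-7->D
  (5,8):dx=+1,dy=-11->D; (6,7):dx=-8,dy=-10->C; (6,8):dx=-10,dy=-14->C; (7,8):dx=-2,dy=-4->C
Step 2: C = 19, D = 9, total pairs = 28.
Step 3: tau = (C - D)/(n(n-1)/2) = (19 - 9)/28 = 0.357143.
Step 4: Exact two-sided p-value (enumerate n! = 40320 permutations of y under H0): p = 0.275099.
Step 5: alpha = 0.05. fail to reject H0.

tau_b = 0.3571 (C=19, D=9), p = 0.275099, fail to reject H0.


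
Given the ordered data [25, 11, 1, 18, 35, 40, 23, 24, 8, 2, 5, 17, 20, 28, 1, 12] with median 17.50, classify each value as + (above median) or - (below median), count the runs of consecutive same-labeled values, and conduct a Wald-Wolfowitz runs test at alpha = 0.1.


Step 1: Compute median = 17.50; label A = above, B = below.
Labels in order: ABBAAAAABBBBAABB  (n_A = 8, n_B = 8)
Step 2: Count runs R = 6.
Step 3: Under H0 (random ordering), E[R] = 2*n_A*n_B/(n_A+n_B) + 1 = 2*8*8/16 + 1 = 9.0000.
        Var[R] = 2*n_A*n_B*(2*n_A*n_B - n_A - n_B) / ((n_A+n_B)^2 * (n_A+n_B-1)) = 14336/3840 = 3.7333.
        SD[R] = 1.9322.
Step 4: Continuity-corrected z = (R + 0.5 - E[R]) / SD[R] = (6 + 0.5 - 9.0000) / 1.9322 = -1.2939.
Step 5: Two-sided p-value via normal approximation = 2*(1 - Phi(|z|)) = 0.195709.
Step 6: alpha = 0.1. fail to reject H0.

R = 6, z = -1.2939, p = 0.195709, fail to reject H0.


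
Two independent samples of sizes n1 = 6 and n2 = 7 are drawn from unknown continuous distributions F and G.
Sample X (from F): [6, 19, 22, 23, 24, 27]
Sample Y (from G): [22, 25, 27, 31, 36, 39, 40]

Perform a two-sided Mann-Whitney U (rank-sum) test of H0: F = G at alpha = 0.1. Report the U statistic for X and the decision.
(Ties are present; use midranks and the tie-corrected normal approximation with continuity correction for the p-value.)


Step 1: Combine and sort all 13 observations; assign midranks.
sorted (value, group): (6,X), (19,X), (22,X), (22,Y), (23,X), (24,X), (25,Y), (27,X), (27,Y), (31,Y), (36,Y), (39,Y), (40,Y)
ranks: 6->1, 19->2, 22->3.5, 22->3.5, 23->5, 24->6, 25->7, 27->8.5, 27->8.5, 31->10, 36->11, 39->12, 40->13
Step 2: Rank sum for X: R1 = 1 + 2 + 3.5 + 5 + 6 + 8.5 = 26.
Step 3: U_X = R1 - n1(n1+1)/2 = 26 - 6*7/2 = 26 - 21 = 5.
       U_Y = n1*n2 - U_X = 42 - 5 = 37.
Step 4: Ties are present, so use the tie-corrected normal approximation (with continuity correction) for the p-value.
Step 5: p-value = 0.026392; compare to alpha = 0.1. reject H0.

U_X = 5, p = 0.026392, reject H0 at alpha = 0.1.


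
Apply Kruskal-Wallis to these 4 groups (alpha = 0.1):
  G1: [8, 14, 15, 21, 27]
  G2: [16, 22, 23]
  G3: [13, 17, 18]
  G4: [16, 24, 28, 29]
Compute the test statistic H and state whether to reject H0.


Step 1: Combine all N = 15 observations and assign midranks.
sorted (value, group, rank): (8,G1,1), (13,G3,2), (14,G1,3), (15,G1,4), (16,G2,5.5), (16,G4,5.5), (17,G3,7), (18,G3,8), (21,G1,9), (22,G2,10), (23,G2,11), (24,G4,12), (27,G1,13), (28,G4,14), (29,G4,15)
Step 2: Sum ranks within each group.
R_1 = 30 (n_1 = 5)
R_2 = 26.5 (n_2 = 3)
R_3 = 17 (n_3 = 3)
R_4 = 46.5 (n_4 = 4)
Step 3: H = 12/(N(N+1)) * sum(R_i^2/n_i) - 3(N+1)
     = 12/(15*16) * (30^2/5 + 26.5^2/3 + 17^2/3 + 46.5^2/4) - 3*16
     = 0.050000 * 1050.98 - 48
     = 4.548958.
Step 4: Ties present; correction factor C = 1 - 6/(15^3 - 15) = 0.998214. Corrected H = 4.548958 / 0.998214 = 4.557096.
Step 5: Under H0, H ~ chi^2(3); p-value = 0.207254.
Step 6: alpha = 0.1. fail to reject H0.

H = 4.5571, df = 3, p = 0.207254, fail to reject H0.


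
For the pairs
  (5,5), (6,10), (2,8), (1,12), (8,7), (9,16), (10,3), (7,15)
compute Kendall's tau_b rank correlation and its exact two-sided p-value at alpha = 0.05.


Step 1: Enumerate the 28 unordered pairs (i,j) with i<j and classify each by sign(x_j-x_i) * sign(y_j-y_i).
  (1,2):dx=+1,dy=+5->C; (1,3):dx=-3,dy=+3->D; (1,4):dx=-4,dy=+7->D; (1,5):dx=+3,dy=+2->C
  (1,6):dx=+4,dy=+11->C; (1,7):dx=+5,dy=-2->D; (1,8):dx=+2,dy=+10->C; (2,3):dx=-4,dy=-2->C
  (2,4):dx=-5,dy=+2->D; (2,5):dx=+2,dy=-3->D; (2,6):dx=+3,dy=+6->C; (2,7):dx=+4,dy=-7->D
  (2,8):dx=+1,dy=+5->C; (3,4):dx=-1,dy=+4->D; (3,5):dx=+6,dy=-1->D; (3,6):dx=+7,dy=+8->C
  (3,7):dx=+8,dy=-5->D; (3,8):dx=+5,dy=+7->C; (4,5):dx=+7,dy=-5->D; (4,6):dx=+8,dy=+4->C
  (4,7):dx=+9,dy=-9->D; (4,8):dx=+6,dy=+3->C; (5,6):dx=+1,dy=+9->C; (5,7):dx=+2,dy=-4->D
  (5,8):dx=-1,dy=+8->D; (6,7):dx=+1,dy=-13->D; (6,8):dx=-2,dy=-1->C; (7,8):dx=-3,dy=+12->D
Step 2: C = 13, D = 15, total pairs = 28.
Step 3: tau = (C - D)/(n(n-1)/2) = (13 - 15)/28 = -0.071429.
Step 4: Exact two-sided p-value (enumerate n! = 40320 permutations of y under H0): p = 0.904861.
Step 5: alpha = 0.05. fail to reject H0.

tau_b = -0.0714 (C=13, D=15), p = 0.904861, fail to reject H0.


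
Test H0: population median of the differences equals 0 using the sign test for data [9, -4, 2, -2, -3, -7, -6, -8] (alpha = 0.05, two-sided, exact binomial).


Step 1: Discard zero differences. Original n = 8; n_eff = number of nonzero differences = 8.
Nonzero differences (with sign): +9, -4, +2, -2, -3, -7, -6, -8
Step 2: Count signs: positive = 2, negative = 6.
Step 3: Under H0: P(positive) = 0.5, so the number of positives S ~ Bin(8, 0.5).
Step 4: Two-sided exact p-value = sum of Bin(8,0.5) probabilities at or below the observed probability = 0.289062.
Step 5: alpha = 0.05. fail to reject H0.

n_eff = 8, pos = 2, neg = 6, p = 0.289062, fail to reject H0.


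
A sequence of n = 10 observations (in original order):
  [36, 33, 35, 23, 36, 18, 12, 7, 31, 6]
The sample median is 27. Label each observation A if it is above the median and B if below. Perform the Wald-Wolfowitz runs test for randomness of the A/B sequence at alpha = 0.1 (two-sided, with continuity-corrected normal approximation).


Step 1: Compute median = 27; label A = above, B = below.
Labels in order: AAABABBBAB  (n_A = 5, n_B = 5)
Step 2: Count runs R = 6.
Step 3: Under H0 (random ordering), E[R] = 2*n_A*n_B/(n_A+n_B) + 1 = 2*5*5/10 + 1 = 6.0000.
        Var[R] = 2*n_A*n_B*(2*n_A*n_B - n_A - n_B) / ((n_A+n_B)^2 * (n_A+n_B-1)) = 2000/900 = 2.2222.
        SD[R] = 1.4907.
Step 4: R = E[R], so z = 0 with no continuity correction.
Step 5: Two-sided p-value via normal approximation = 2*(1 - Phi(|z|)) = 1.000000.
Step 6: alpha = 0.1. fail to reject H0.

R = 6, z = 0.0000, p = 1.000000, fail to reject H0.


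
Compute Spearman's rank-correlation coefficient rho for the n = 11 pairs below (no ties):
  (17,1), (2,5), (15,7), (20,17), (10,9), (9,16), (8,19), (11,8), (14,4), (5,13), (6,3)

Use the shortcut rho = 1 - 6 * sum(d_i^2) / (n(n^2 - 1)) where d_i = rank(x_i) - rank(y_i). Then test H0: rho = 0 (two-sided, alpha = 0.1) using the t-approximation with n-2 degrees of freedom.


Step 1: Rank x and y separately (midranks; no ties here).
rank(x): 17->10, 2->1, 15->9, 20->11, 10->6, 9->5, 8->4, 11->7, 14->8, 5->2, 6->3
rank(y): 1->1, 5->4, 7->5, 17->10, 9->7, 16->9, 19->11, 8->6, 4->3, 13->8, 3->2
Step 2: d_i = R_x(i) - R_y(i); compute d_i^2.
  (10-1)^2=81, (1-4)^2=9, (9-5)^2=16, (11-10)^2=1, (6-7)^2=1, (5-9)^2=16, (4-11)^2=49, (7-6)^2=1, (8-3)^2=25, (2-8)^2=36, (3-2)^2=1
sum(d^2) = 236.
Step 3: rho = 1 - 6*236 / (11*(11^2 - 1)) = 1 - 1416/1320 = -0.072727.
Step 4: Under H0, t = rho * sqrt((n-2)/(1-rho^2)) = -0.2188 ~ t(9).
Step 5: Two-sided p-value from the t-distribution with 9 df = 0.831716.
Step 6: alpha = 0.1. fail to reject H0.

rho = -0.0727, p = 0.831716, fail to reject H0 at alpha = 0.1.


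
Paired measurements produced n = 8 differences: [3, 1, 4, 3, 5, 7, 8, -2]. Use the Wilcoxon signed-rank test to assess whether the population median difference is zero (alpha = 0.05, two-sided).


Step 1: Drop any zero differences (none here) and take |d_i|.
|d| = [3, 1, 4, 3, 5, 7, 8, 2]
Step 2: Midrank |d_i| (ties get averaged ranks).
ranks: |3|->3.5, |1|->1, |4|->5, |3|->3.5, |5|->6, |7|->7, |8|->8, |2|->2
Step 3: Attach original signs; sum ranks with positive sign and with negative sign.
W+ = 3.5 + 1 + 5 + 3.5 + 6 + 7 + 8 = 34
W- = 2 = 2
(Check: W+ + W- = 36 should equal n(n+1)/2 = 36.)
Step 4: Test statistic W = min(W+, W-) = 2.
Step 5: Ties in |d|, so use the tie-corrected normal approximation.
        E[W] = n(n+1)/4 = 8*9/4 = 18.
        Tie groups: |d|=3 (t=2); sum(t^3 - t) = 6.
        Var[W] = n(n+1)(2n+1)/24 - sum(t^3-t)/48 = 1224/24 - 6/48 = 50.875.
        z = (W - E[W]) / sqrt(Var[W]) = (2 - 18) / 7.1327 = -2.2432.
        Two-sided p = 2*Phi(z) = 0.024884.
Step 6: alpha = 0.05. reject H0.

W+ = 34, W- = 2, W = min = 2, p = 0.024884, reject H0.


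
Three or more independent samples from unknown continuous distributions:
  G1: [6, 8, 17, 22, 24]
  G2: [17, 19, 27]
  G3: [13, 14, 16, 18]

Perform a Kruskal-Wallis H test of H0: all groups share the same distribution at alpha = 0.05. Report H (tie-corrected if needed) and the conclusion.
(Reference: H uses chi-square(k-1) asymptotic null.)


Step 1: Combine all N = 12 observations and assign midranks.
sorted (value, group, rank): (6,G1,1), (8,G1,2), (13,G3,3), (14,G3,4), (16,G3,5), (17,G1,6.5), (17,G2,6.5), (18,G3,8), (19,G2,9), (22,G1,10), (24,G1,11), (27,G2,12)
Step 2: Sum ranks within each group.
R_1 = 30.5 (n_1 = 5)
R_2 = 27.5 (n_2 = 3)
R_3 = 20 (n_3 = 4)
Step 3: H = 12/(N(N+1)) * sum(R_i^2/n_i) - 3(N+1)
     = 12/(12*13) * (30.5^2/5 + 27.5^2/3 + 20^2/4) - 3*13
     = 0.076923 * 538.133 - 39
     = 2.394872.
Step 4: Ties present; correction factor C = 1 - 6/(12^3 - 12) = 0.996503. Corrected H = 2.394872 / 0.996503 = 2.403275.
Step 5: Under H0, H ~ chi^2(2); p-value = 0.300701.
Step 6: alpha = 0.05. fail to reject H0.

H = 2.4033, df = 2, p = 0.300701, fail to reject H0.


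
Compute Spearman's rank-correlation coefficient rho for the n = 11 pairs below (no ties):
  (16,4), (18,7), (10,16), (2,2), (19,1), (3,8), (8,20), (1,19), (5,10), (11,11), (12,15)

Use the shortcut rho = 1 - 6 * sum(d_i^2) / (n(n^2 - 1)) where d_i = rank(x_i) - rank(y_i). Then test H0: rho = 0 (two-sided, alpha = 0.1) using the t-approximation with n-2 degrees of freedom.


Step 1: Rank x and y separately (midranks; no ties here).
rank(x): 16->9, 18->10, 10->6, 2->2, 19->11, 3->3, 8->5, 1->1, 5->4, 11->7, 12->8
rank(y): 4->3, 7->4, 16->9, 2->2, 1->1, 8->5, 20->11, 19->10, 10->6, 11->7, 15->8
Step 2: d_i = R_x(i) - R_y(i); compute d_i^2.
  (9-3)^2=36, (10-4)^2=36, (6-9)^2=9, (2-2)^2=0, (11-1)^2=100, (3-5)^2=4, (5-11)^2=36, (1-10)^2=81, (4-6)^2=4, (7-7)^2=0, (8-8)^2=0
sum(d^2) = 306.
Step 3: rho = 1 - 6*306 / (11*(11^2 - 1)) = 1 - 1836/1320 = -0.390909.
Step 4: Under H0, t = rho * sqrt((n-2)/(1-rho^2)) = -1.2741 ~ t(9).
Step 5: Two-sided p-value from the t-distribution with 9 df = 0.234540.
Step 6: alpha = 0.1. fail to reject H0.

rho = -0.3909, p = 0.234540, fail to reject H0 at alpha = 0.1.


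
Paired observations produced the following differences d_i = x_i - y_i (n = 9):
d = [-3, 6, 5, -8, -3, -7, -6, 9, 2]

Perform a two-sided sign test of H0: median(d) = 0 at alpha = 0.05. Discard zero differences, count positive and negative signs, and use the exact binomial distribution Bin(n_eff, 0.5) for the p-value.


Step 1: Discard zero differences. Original n = 9; n_eff = number of nonzero differences = 9.
Nonzero differences (with sign): -3, +6, +5, -8, -3, -7, -6, +9, +2
Step 2: Count signs: positive = 4, negative = 5.
Step 3: Under H0: P(positive) = 0.5, so the number of positives S ~ Bin(9, 0.5).
Step 4: Two-sided exact p-value = sum of Bin(9,0.5) probabilities at or below the observed probability = 1.000000.
Step 5: alpha = 0.05. fail to reject H0.

n_eff = 9, pos = 4, neg = 5, p = 1.000000, fail to reject H0.


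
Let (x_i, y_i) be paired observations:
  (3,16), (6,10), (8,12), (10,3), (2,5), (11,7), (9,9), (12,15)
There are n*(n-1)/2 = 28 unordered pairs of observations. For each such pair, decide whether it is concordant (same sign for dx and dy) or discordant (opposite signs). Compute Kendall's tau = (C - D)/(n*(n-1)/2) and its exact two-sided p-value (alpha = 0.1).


Step 1: Enumerate the 28 unordered pairs (i,j) with i<j and classify each by sign(x_j-x_i) * sign(y_j-y_i).
  (1,2):dx=+3,dy=-6->D; (1,3):dx=+5,dy=-4->D; (1,4):dx=+7,dy=-13->D; (1,5):dx=-1,dy=-11->C
  (1,6):dx=+8,dy=-9->D; (1,7):dx=+6,dy=-7->D; (1,8):dx=+9,dy=-1->D; (2,3):dx=+2,dy=+2->C
  (2,4):dx=+4,dy=-7->D; (2,5):dx=-4,dy=-5->C; (2,6):dx=+5,dy=-3->D; (2,7):dx=+3,dy=-1->D
  (2,8):dx=+6,dy=+5->C; (3,4):dx=+2,dy=-9->D; (3,5):dx=-6,dy=-7->C; (3,6):dx=+3,dy=-5->D
  (3,7):dx=+1,dy=-3->D; (3,8):dx=+4,dy=+3->C; (4,5):dx=-8,dy=+2->D; (4,6):dx=+1,dy=+4->C
  (4,7):dx=-1,dy=+6->D; (4,8):dx=+2,dy=+12->C; (5,6):dx=+9,dy=+2->C; (5,7):dx=+7,dy=+4->C
  (5,8):dx=+10,dy=+10->C; (6,7):dx=-2,dy=+2->D; (6,8):dx=+1,dy=+8->C; (7,8):dx=+3,dy=+6->C
Step 2: C = 13, D = 15, total pairs = 28.
Step 3: tau = (C - D)/(n(n-1)/2) = (13 - 15)/28 = -0.071429.
Step 4: Exact two-sided p-value (enumerate n! = 40320 permutations of y under H0): p = 0.904861.
Step 5: alpha = 0.1. fail to reject H0.

tau_b = -0.0714 (C=13, D=15), p = 0.904861, fail to reject H0.


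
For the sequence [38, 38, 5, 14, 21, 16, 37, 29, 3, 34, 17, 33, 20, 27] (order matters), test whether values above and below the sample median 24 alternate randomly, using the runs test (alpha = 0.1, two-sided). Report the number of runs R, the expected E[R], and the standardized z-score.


Step 1: Compute median = 24; label A = above, B = below.
Labels in order: AABBBBAABABABA  (n_A = 7, n_B = 7)
Step 2: Count runs R = 9.
Step 3: Under H0 (random ordering), E[R] = 2*n_A*n_B/(n_A+n_B) + 1 = 2*7*7/14 + 1 = 8.0000.
        Var[R] = 2*n_A*n_B*(2*n_A*n_B - n_A - n_B) / ((n_A+n_B)^2 * (n_A+n_B-1)) = 8232/2548 = 3.2308.
        SD[R] = 1.7974.
Step 4: Continuity-corrected z = (R - 0.5 - E[R]) / SD[R] = (9 - 0.5 - 8.0000) / 1.7974 = 0.2782.
Step 5: Two-sided p-value via normal approximation = 2*(1 - Phi(|z|)) = 0.780879.
Step 6: alpha = 0.1. fail to reject H0.

R = 9, z = 0.2782, p = 0.780879, fail to reject H0.
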